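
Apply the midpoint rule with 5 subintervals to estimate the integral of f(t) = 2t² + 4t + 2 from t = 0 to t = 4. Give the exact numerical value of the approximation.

82.24

h = (4 − 0)/5 = 0.8.
Midpoints m₁,…,m₅ = 0.4, 1.2, 2, 2.8, 3.6.
f(m₁)=3.92, f(m₂)=9.68, f(m₃)=18, f(m₄)=28.88, f(m₅)=42.32.
h·[f(m₁) + f(m₂) + f(m₃) + f(m₄) + f(m₅)] = 0.8·(102.8) = 82.24.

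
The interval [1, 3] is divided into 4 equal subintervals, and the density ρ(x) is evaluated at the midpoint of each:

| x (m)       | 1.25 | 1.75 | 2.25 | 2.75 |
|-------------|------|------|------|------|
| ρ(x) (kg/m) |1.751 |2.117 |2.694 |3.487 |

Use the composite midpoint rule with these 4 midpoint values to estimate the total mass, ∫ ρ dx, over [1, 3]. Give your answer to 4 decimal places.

h = 0.5, n = 4.
h·[y(m₁) + y(m₂) + y(m₃) + y(m₄)] = 0.5·(10.049) = 5.0245.

5.0245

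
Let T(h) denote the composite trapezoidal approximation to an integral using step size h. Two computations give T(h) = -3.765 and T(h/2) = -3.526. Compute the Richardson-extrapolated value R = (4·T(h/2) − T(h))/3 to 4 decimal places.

-3.4463

R = (4·T(h/2) − T(h)) / 3 = (4·(-3.526) − (-3.765))/3 = (-10.339)/3 = -3.4463.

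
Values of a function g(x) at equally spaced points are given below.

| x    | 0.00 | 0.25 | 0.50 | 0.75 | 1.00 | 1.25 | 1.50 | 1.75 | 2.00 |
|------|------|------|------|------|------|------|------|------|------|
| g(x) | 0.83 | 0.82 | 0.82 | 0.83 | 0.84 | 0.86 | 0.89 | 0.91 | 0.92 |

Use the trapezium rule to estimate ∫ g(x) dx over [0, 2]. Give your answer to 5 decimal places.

1.71125

h = 0.25, n = 8.
(h/2)·[y₀ + 2y₁ + 2y₂ + 2y₃ + 2y₄ + 2y₅ + 2y₆ + 2y₇ + y₈] = 0.125·(13.69) = 1.71125.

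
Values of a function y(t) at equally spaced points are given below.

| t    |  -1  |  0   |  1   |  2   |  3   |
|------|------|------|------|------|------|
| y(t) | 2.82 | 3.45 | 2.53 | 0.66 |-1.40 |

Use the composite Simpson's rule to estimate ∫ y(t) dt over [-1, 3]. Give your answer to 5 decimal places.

7.64000

h = 1, n = 4.
(h/3)·[y₀ + 4y₁ + 2y₂ + 4y₃ + y₄] = 0.333333·(22.92) = 7.64000.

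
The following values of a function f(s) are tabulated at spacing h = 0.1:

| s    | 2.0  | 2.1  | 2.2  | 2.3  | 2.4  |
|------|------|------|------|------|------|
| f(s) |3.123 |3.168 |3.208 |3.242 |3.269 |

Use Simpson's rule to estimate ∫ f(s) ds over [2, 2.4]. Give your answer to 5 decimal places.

h = 0.1, n = 4.
(h/3)·[y₀ + 4y₁ + 2y₂ + 4y₃ + y₄] = 0.033333·(38.448) = 1.28160.

1.28160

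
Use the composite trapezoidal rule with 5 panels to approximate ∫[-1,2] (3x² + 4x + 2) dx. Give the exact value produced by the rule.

21.54

h = (2 − (-1))/5 = 0.6.
Nodes x₀,…,x₅ = -1, -0.4, 0.2, 0.8, 1.4, 2.
f(x) = 3x² + 4x + 2: f₀=1, f₁=0.88, f₂=2.92, f₃=7.12, f₄=13.48, f₅=22.
(h/2)·[f₀ + 2f₁ + 2f₂ + 2f₃ + 2f₄ + f₅] = 0.3·(71.8) = 21.54.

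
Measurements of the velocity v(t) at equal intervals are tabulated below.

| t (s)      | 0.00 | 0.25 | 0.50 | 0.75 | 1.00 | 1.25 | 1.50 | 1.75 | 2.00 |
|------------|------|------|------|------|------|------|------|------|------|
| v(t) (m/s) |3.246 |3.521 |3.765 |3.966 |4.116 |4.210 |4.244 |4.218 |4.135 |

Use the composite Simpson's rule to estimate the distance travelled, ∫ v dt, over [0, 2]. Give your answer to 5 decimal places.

7.94092

h = 0.25, n = 8.
(h/3)·[y₀ + 4y₁ + 2y₂ + 4y₃ + 2y₄ + 4y₅ + 2y₆ + 4y₇ + y₈] = 0.083333·(95.291) = 7.94092.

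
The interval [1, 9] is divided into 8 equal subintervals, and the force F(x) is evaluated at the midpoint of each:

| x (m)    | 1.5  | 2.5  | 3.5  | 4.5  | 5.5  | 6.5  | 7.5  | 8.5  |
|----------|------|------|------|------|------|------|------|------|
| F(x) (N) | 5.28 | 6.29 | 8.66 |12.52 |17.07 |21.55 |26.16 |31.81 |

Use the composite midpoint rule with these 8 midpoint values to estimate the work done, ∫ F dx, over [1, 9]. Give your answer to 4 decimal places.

129.3400

h = 1, n = 8.
h·[y(m₁) + y(m₂) + y(m₃) + y(m₄) + y(m₅) + y(m₆) + y(m₇) + y(m₈)] = 1·(129.34) = 129.3400.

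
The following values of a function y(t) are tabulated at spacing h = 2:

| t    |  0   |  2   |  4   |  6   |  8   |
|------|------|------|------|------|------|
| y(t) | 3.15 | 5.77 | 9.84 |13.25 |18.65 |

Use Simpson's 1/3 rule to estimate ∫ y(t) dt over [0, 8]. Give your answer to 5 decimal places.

h = 2, n = 4.
(h/3)·[y₀ + 4y₁ + 2y₂ + 4y₃ + y₄] = 0.666667·(117.56) = 78.37333.

78.37333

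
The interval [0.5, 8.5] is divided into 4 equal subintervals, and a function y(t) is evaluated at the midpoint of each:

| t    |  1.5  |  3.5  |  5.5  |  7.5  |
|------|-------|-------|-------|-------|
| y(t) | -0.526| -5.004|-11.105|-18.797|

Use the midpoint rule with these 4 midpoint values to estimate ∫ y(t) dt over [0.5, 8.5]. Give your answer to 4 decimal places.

h = 2, n = 4.
h·[y(m₁) + y(m₂) + y(m₃) + y(m₄)] = 2·(-35.432) = -70.8640.

-70.8640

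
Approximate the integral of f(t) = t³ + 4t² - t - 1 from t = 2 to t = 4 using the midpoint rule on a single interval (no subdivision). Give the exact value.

118

M = (b−a)·f(3) = 2·(59) = 118.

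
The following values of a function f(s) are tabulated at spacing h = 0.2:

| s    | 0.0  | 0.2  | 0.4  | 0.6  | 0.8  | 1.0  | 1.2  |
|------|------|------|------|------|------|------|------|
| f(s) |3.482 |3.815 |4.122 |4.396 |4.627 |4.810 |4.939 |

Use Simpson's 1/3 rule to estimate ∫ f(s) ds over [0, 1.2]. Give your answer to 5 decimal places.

h = 0.2, n = 6.
(h/3)·[y₀ + 4y₁ + 2y₂ + 4y₃ + 2y₄ + 4y₅ + y₆] = 0.066667·(78.003) = 5.20020.

5.20020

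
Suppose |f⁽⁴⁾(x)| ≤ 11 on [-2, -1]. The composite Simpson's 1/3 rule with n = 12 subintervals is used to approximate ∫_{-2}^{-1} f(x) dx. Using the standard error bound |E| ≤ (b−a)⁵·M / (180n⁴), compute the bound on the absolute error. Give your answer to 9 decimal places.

0.000002947

|E| ≤ (1)⁵·11 / (180·12⁴) = 11/3732480 = 0.000002947.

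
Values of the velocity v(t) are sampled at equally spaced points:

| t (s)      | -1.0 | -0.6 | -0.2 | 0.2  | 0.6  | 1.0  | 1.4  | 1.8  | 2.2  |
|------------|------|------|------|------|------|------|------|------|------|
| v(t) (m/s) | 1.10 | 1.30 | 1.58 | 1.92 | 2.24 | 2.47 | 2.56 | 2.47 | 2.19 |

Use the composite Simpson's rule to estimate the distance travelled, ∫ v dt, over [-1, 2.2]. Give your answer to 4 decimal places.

6.4920

h = 0.4, n = 8.
(h/3)·[y₀ + 4y₁ + 2y₂ + 4y₃ + 2y₄ + 4y₅ + 2y₆ + 4y₇ + y₈] = 0.133333·(48.69) = 6.4920.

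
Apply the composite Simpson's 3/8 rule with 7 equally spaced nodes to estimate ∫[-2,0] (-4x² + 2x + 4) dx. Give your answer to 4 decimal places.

-6.6667

h = (0 − (-2))/6 = 0.333333.
Nodes x₀,…,x₆ = -2, -1.666667, -1.333333, -1, -0.666667, -0.333333, 0.
f(x) = -4x² + 2x + 4: f₀=-16, f₁=-10.444444, f₂=-5.777778, f₃=-2, f₄=0.888889, f₅=2.888889, f₆=4.
(3h/8)·[f₀ + 3f₁ + 3f₂ + 2f₃ + 3f₄ + 3f₅ + f₆] = 0.125·(-53.333333) = -6.6667.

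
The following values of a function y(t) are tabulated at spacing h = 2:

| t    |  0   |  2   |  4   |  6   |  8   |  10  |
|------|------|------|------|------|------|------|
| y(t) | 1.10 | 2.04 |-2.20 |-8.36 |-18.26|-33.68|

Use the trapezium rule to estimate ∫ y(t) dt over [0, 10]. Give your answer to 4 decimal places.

h = 2, n = 5.
(h/2)·[y₀ + 2y₁ + 2y₂ + 2y₃ + 2y₄ + y₅] = 1·(-86.14) = -86.1400.

-86.1400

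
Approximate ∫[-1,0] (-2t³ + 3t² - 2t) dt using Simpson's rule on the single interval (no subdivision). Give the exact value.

2.5

S = (b−a)/6 · [f(-1) + 4f(-0.5) + f(0)] = 0.166667·[7 + 4·2 + 0] = 2.5.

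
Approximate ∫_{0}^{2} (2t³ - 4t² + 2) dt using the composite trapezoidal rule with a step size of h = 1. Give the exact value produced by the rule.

h = (2 − 0)/2 = 1.
Nodes t₀,…,t₂ = 0, 1, 2.
f(t) = 2t³ - 4t² + 2: f₀=2, f₁=0, f₂=2.
(h/2)·[f₀ + 2f₁ + f₂] = 0.5·(4) = 2.

2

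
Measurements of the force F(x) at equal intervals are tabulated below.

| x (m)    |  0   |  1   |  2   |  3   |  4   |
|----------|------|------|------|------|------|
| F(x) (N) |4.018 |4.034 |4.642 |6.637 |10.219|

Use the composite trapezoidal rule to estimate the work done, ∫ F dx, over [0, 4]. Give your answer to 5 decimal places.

h = 1, n = 4.
(h/2)·[y₀ + 2y₁ + 2y₂ + 2y₃ + y₄] = 0.5·(44.863) = 22.43150.

22.43150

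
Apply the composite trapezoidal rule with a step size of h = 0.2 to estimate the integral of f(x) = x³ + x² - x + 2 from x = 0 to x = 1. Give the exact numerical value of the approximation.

2.1

h = (1 − 0)/5 = 0.2.
Nodes x₀,…,x₅ = 0, 0.2, 0.4, 0.6, 0.8, 1.
f(x) = x³ + x² - x + 2: f₀=2, f₁=1.848, f₂=1.824, f₃=1.976, f₄=2.352, f₅=3.
(h/2)·[f₀ + 2f₁ + 2f₂ + 2f₃ + 2f₄ + f₅] = 0.1·(21) = 2.1.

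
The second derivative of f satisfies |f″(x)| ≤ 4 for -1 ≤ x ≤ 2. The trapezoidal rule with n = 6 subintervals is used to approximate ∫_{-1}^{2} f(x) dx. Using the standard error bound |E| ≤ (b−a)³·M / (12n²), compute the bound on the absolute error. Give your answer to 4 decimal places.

|E| ≤ (3)³·4 / (12·6²) = 108/432 = 0.2500.

0.2500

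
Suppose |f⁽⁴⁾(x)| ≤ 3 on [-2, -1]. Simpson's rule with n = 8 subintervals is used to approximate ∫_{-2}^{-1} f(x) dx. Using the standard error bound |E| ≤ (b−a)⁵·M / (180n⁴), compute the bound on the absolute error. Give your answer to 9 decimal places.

0.000004069

|E| ≤ (1)⁵·3 / (180·8⁴) = 3/737280 = 0.000004069.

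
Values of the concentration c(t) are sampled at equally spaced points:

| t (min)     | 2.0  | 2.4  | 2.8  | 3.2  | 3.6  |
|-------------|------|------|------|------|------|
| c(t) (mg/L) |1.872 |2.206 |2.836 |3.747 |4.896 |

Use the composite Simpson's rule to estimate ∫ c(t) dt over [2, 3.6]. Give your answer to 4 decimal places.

h = 0.4, n = 4.
(h/3)·[y₀ + 4y₁ + 2y₂ + 4y₃ + y₄] = 0.133333·(36.252) = 4.8336.

4.8336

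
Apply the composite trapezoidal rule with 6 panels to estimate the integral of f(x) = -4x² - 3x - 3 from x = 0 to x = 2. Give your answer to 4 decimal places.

-22.8148

h = (2 − 0)/6 = 0.333333.
Nodes x₀,…,x₆ = 0, 0.333333, 0.666667, 1, 1.333333, 1.666667, 2.
f(x) = -4x² - 3x - 3: f₀=-3, f₁=-4.444444, f₂=-6.777778, f₃=-10, f₄=-14.111111, f₅=-19.111111, f₆=-25.
(h/2)·[f₀ + 2f₁ + 2f₂ + 2f₃ + 2f₄ + 2f₅ + f₆] = 0.166667·(-136.888889) = -22.8148.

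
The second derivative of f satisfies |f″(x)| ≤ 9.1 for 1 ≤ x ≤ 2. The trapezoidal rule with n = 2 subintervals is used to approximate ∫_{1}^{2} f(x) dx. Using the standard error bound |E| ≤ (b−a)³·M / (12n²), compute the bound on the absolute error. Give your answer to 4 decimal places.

|E| ≤ (1)³·9.1 / (12·2²) = 9.1/48 = 0.1896.

0.1896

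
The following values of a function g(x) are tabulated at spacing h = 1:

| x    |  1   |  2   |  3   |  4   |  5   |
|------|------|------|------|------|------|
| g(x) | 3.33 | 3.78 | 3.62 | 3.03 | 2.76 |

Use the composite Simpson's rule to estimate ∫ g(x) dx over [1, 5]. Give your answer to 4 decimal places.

13.5233

h = 1, n = 4.
(h/3)·[y₀ + 4y₁ + 2y₂ + 4y₃ + y₄] = 0.333333·(40.57) = 13.5233.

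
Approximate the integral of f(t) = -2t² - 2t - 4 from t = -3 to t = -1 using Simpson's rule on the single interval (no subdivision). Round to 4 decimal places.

S = (b−a)/6 · [f(-3) + 4f(-2) + f(-1)] = 0.333333·[(-16) + 4·(-8) + (-4)] = -17.3333.

-17.3333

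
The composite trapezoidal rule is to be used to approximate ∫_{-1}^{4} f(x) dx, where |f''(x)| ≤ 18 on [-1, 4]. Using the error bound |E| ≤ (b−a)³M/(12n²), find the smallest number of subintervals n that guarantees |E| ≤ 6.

6

Need 2250/(12n²) ≤ 6.
n² ≥ 2250/(12·6) = 31.25 ⇒ n ≥ 5.5902, so the smallest n is 6.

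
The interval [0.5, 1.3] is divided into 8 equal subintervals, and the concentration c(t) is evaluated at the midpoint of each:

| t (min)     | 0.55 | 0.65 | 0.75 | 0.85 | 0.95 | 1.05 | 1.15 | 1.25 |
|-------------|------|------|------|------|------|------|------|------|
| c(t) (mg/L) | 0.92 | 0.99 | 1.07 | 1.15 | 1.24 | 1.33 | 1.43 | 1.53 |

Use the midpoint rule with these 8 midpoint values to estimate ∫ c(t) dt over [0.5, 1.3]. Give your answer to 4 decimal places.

h = 0.1, n = 8.
h·[y(m₁) + y(m₂) + y(m₃) + y(m₄) + y(m₅) + y(m₆) + y(m₇) + y(m₈)] = 0.1·(9.66) = 0.9660.

0.9660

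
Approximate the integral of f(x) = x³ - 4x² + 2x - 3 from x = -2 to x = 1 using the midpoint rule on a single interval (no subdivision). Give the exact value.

-15.375

M = (b−a)·f(-0.5) = 3·(-5.125) = -15.375.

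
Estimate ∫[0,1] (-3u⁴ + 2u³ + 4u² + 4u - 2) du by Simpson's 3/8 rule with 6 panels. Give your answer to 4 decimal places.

1.2326

h = (1 − 0)/6 = 0.166667.
Nodes u₀,…,u₆ = 0, 0.166667, 0.333333, 0.5, 0.666667, 0.833333, 1.
f(u) = -3u⁴ + 2u³ + 4u² + 4u - 2: f₀=-2, f₁=-1.215278, f₂=-0.185185, f₃=1.0625, f₄=2.444444, f₅=3.821759, f₆=5.
(3h/8)·[f₀ + 3f₁ + 3f₂ + 2f₃ + 3f₄ + 3f₅ + f₆] = 0.0625·(19.722222) = 1.2326.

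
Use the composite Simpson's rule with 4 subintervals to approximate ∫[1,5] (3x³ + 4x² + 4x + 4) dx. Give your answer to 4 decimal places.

h = (5 − 1)/4 = 1.
Nodes x₀,…,x₄ = 1, 2, 3, 4, 5.
f(x) = 3x³ + 4x² + 4x + 4: f₀=15, f₁=52, f₂=133, f₃=276, f₄=499.
(h/3)·[f₀ + 4f₁ + 2f₂ + 4f₃ + f₄] = 0.333333·(2092) = 697.3333.

697.3333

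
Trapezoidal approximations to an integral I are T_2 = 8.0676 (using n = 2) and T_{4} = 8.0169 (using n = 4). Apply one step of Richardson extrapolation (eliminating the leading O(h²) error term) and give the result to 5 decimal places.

R = (4·T_{4} − T_2) / 3 = (4·8.0169 − 8.0676)/3 = (24.0000)/3 = 8.00000.

8.00000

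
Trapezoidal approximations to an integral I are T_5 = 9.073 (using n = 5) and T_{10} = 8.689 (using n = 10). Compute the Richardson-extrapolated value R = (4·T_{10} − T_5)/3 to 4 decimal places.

R = (4·T_{10} − T_5) / 3 = (4·8.689 − 9.073)/3 = (25.683)/3 = 8.5610.

8.5610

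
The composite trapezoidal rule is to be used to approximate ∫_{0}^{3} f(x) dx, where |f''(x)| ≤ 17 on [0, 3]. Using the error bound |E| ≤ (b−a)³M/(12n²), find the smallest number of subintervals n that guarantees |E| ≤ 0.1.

20

Need 459/(12n²) ≤ 0.1.
n² ≥ 459/(12·0.1) = 382.5 ⇒ n ≥ 19.5576, so the smallest n is 20.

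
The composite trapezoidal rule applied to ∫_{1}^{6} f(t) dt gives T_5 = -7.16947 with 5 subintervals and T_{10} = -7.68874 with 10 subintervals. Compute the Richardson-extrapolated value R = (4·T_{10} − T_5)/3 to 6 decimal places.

R = (4·T_{10} − T_5) / 3 = (4·(-7.68874) − (-7.16947))/3 = (-23.58549)/3 = -7.861830.

-7.861830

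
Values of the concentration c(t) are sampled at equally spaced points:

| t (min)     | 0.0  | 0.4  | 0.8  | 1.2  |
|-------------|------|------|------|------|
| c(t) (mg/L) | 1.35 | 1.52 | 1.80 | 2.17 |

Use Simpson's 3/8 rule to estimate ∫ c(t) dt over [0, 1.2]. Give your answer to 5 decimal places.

2.02200

h = 0.4, n = 3.
(3h/8)·[y₀ + 3y₁ + 3y₂ + y₃] = 0.15·(13.48) = 2.02200.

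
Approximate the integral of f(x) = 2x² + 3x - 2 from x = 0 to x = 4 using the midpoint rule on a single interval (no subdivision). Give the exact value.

48

M = (b−a)·f(2) = 4·(12) = 48.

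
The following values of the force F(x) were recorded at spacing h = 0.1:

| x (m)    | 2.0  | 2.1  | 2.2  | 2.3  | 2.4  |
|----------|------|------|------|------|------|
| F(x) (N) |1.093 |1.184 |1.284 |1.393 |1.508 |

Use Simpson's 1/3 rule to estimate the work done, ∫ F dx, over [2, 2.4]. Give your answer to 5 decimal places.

h = 0.1, n = 4.
(h/3)·[y₀ + 4y₁ + 2y₂ + 4y₃ + y₄] = 0.033333·(15.477) = 0.51590.

0.51590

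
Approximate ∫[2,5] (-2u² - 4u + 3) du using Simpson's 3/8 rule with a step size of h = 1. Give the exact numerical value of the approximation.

-111

h = (5 − 2)/3 = 1.
Nodes u₀,…,u₃ = 2, 3, 4, 5.
f(u) = -2u² - 4u + 3: f₀=-13, f₁=-27, f₂=-45, f₃=-67.
(3h/8)·[f₀ + 3f₁ + 3f₂ + f₃] = 0.375·(-296) = -111.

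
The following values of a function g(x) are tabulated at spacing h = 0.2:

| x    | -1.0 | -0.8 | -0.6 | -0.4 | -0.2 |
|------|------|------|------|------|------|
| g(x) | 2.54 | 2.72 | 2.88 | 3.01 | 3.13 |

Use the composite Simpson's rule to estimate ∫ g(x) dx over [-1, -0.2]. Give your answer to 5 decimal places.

2.29000

h = 0.2, n = 4.
(h/3)·[y₀ + 4y₁ + 2y₂ + 4y₃ + y₄] = 0.066667·(34.35) = 2.29000.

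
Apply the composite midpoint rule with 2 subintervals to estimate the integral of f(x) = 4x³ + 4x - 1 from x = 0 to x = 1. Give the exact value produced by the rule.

h = (1 − 0)/2 = 0.5.
Midpoints m₁,…,m₂ = 0.25, 0.75.
f(m₁)=0.0625, f(m₂)=3.6875.
h·[f(m₁) + f(m₂)] = 0.5·(3.75) = 1.875.

1.875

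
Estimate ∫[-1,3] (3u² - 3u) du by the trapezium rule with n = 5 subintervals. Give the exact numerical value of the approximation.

17.28

h = (3 − (-1))/5 = 0.8.
Nodes u₀,…,u₅ = -1, -0.2, 0.6, 1.4, 2.2, 3.
f(u) = 3u² - 3u: f₀=6, f₁=0.72, f₂=-0.72, f₃=1.68, f₄=7.92, f₅=18.
(h/2)·[f₀ + 2f₁ + 2f₂ + 2f₃ + 2f₄ + f₅] = 0.4·(43.2) = 17.28.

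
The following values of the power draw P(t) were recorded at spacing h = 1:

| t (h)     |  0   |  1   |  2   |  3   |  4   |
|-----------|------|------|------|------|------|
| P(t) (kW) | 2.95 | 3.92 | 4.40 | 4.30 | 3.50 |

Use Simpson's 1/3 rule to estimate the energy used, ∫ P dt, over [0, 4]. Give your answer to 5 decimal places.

16.04333

h = 1, n = 4.
(h/3)·[y₀ + 4y₁ + 2y₂ + 4y₃ + y₄] = 0.333333·(48.13) = 16.04333.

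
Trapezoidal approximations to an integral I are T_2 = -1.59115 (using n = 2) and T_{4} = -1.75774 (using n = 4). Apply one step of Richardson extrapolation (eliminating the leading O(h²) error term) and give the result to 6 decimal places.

-1.813270

R = (4·T_{4} − T_2) / 3 = (4·(-1.75774) − (-1.59115))/3 = (-5.43981)/3 = -1.813270.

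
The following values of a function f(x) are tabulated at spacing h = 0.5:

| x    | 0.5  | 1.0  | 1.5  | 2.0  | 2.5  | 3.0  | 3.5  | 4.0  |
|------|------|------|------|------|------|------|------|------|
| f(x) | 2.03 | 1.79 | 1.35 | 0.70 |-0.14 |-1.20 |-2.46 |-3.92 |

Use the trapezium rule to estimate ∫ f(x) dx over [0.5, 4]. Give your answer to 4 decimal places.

h = 0.5, n = 7.
(h/2)·[y₀ + 2y₁ + 2y₂ + 2y₃ + 2y₄ + 2y₅ + 2y₆ + y₇] = 0.25·(-1.81) = -0.4525.

-0.4525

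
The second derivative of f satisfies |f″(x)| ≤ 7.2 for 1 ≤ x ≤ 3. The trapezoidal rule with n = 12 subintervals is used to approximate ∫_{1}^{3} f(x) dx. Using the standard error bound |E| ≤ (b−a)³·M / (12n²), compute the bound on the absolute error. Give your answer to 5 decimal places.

0.03333

|E| ≤ (2)³·7.2 / (12·12²) = 57.6/1728 = 0.03333.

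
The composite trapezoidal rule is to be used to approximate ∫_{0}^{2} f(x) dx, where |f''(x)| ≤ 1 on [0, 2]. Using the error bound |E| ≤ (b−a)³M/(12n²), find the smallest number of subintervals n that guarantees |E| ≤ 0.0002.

58

Need 8/(12n²) ≤ 0.0002.
n² ≥ 8/(12·0.0002) = 3333.33 ⇒ n ≥ 57.7350, so the smallest n is 58.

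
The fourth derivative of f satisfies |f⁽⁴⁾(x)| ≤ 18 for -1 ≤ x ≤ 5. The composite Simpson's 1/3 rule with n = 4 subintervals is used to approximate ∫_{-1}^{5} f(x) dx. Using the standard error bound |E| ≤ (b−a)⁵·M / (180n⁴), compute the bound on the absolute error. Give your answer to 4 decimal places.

|E| ≤ (6)⁵·18 / (180·4⁴) = 139968/46080 = 3.0375.

3.0375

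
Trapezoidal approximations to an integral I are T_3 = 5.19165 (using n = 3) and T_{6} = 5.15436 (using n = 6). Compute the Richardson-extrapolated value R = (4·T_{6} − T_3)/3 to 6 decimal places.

R = (4·T_{6} − T_3) / 3 = (4·5.15436 − 5.19165)/3 = (15.42579)/3 = 5.141930.

5.141930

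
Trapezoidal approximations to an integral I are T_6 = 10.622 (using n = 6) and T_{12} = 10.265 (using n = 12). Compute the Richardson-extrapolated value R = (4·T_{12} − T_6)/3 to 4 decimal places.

R = (4·T_{12} − T_6) / 3 = (4·10.265 − 10.622)/3 = (30.438)/3 = 10.1460.

10.1460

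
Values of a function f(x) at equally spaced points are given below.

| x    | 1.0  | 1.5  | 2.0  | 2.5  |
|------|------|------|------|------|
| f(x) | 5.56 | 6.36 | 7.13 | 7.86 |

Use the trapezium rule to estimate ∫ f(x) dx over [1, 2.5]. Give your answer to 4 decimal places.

10.1000

h = 0.5, n = 3.
(h/2)·[y₀ + 2y₁ + 2y₂ + y₃] = 0.25·(40.40) = 10.1000.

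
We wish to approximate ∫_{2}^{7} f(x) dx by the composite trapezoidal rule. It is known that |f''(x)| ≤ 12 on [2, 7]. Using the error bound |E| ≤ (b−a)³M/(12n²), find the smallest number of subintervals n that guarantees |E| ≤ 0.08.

40

Need 1500/(12n²) ≤ 0.08.
n² ≥ 1500/(12·0.08) = 1562.5 ⇒ n ≥ 39.5285, so the smallest n is 40.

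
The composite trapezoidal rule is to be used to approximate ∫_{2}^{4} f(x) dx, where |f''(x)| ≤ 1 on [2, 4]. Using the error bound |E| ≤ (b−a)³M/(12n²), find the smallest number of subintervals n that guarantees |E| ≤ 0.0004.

Need 8/(12n²) ≤ 0.0004.
n² ≥ 8/(12·0.0004) = 1666.67 ⇒ n ≥ 40.8248, so the smallest n is 41.

41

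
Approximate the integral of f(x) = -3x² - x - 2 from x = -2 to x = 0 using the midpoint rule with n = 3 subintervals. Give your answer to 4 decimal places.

-9.7778

h = (0 − (-2))/3 = 0.666667.
Midpoints m₁,…,m₃ = -1.666667, -1, -0.333333.
f(m₁)=-8.666667, f(m₂)=-4, f(m₃)=-2.
h·[f(m₁) + f(m₂) + f(m₃)] = 0.666667·(-14.666667) = -9.7778.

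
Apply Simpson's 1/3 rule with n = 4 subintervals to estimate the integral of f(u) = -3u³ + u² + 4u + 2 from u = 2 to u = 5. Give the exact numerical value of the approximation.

-369.75

h = (5 − 2)/4 = 0.75.
Nodes u₀,…,u₄ = 2, 2.75, 3.5, 4.25, 5.
f(u) = -3u³ + u² + 4u + 2: f₀=-10, f₁=-41.828125, f₂=-100.375, f₃=-193.234375, f₄=-328.
(h/3)·[f₀ + 4f₁ + 2f₂ + 4f₃ + f₄] = 0.25·(-1479) = -369.75.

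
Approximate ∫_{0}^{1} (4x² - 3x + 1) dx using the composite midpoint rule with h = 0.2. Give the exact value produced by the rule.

0.82

h = (1 − 0)/5 = 0.2.
Midpoints m₁,…,m₅ = 0.1, 0.3, 0.5, 0.7, 0.9.
f(m₁)=0.74, f(m₂)=0.46, f(m₃)=0.5, f(m₄)=0.86, f(m₅)=1.54.
h·[f(m₁) + f(m₂) + f(m₃) + f(m₄) + f(m₅)] = 0.2·(4.1) = 0.82.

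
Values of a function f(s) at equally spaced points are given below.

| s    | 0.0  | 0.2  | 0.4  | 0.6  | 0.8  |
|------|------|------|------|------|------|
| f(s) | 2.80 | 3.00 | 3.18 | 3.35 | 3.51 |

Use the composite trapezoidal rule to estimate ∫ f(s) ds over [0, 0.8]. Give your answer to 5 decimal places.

h = 0.2, n = 4.
(h/2)·[y₀ + 2y₁ + 2y₂ + 2y₃ + y₄] = 0.1·(25.37) = 2.53700.

2.53700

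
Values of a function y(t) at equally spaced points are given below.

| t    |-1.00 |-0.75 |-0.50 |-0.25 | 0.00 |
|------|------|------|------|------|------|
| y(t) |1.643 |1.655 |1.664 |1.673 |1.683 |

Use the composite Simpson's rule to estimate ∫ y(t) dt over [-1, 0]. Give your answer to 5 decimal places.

1.66383

h = 0.25, n = 4.
(h/3)·[y₀ + 4y₁ + 2y₂ + 4y₃ + y₄] = 0.083333·(19.966) = 1.66383.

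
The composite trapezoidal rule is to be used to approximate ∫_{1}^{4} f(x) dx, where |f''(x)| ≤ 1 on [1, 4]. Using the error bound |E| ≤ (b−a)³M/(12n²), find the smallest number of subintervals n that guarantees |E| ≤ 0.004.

24

Need 27/(12n²) ≤ 0.004.
n² ≥ 27/(12·0.004) = 562.5 ⇒ n ≥ 23.7171, so the smallest n is 24.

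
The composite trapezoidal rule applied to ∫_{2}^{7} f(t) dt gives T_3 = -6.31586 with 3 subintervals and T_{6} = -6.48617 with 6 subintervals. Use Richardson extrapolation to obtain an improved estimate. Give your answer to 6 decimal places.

-6.542940

R = (4·T_{6} − T_3) / 3 = (4·(-6.48617) − (-6.31586))/3 = (-19.62882)/3 = -6.542940.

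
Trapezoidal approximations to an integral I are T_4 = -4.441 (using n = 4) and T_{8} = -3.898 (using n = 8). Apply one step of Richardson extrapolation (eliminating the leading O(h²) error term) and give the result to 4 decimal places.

R = (4·T_{8} − T_4) / 3 = (4·(-3.898) − (-4.441))/3 = (-11.151)/3 = -3.7170.

-3.7170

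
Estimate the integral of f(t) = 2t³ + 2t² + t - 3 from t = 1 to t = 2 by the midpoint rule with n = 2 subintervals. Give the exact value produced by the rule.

h = (2 − 1)/2 = 0.5.
Midpoints m₁,…,m₂ = 1.25, 1.75.
f(m₁)=5.28125, f(m₂)=15.59375.
h·[f(m₁) + f(m₂)] = 0.5·(20.875) = 10.4375.

10.4375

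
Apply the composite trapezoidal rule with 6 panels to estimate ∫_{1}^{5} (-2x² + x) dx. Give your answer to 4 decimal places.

-71.2593

h = (5 − 1)/6 = 0.666667.
Nodes x₀,…,x₆ = 1, 1.666667, 2.333333, 3, 3.666667, 4.333333, 5.
f(x) = -2x² + x: f₀=-1, f₁=-3.888889, f₂=-8.555556, f₃=-15, f₄=-23.222222, f₅=-33.222222, f₆=-45.
(h/2)·[f₀ + 2f₁ + 2f₂ + 2f₃ + 2f₄ + 2f₅ + f₆] = 0.333333·(-213.777778) = -71.2593.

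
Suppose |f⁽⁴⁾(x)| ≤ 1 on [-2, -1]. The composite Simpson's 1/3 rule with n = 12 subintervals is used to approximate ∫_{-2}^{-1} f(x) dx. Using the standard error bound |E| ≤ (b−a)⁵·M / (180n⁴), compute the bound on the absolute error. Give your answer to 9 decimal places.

0.000000268

|E| ≤ (1)⁵·1 / (180·12⁴) = 1/3732480 = 0.000000268.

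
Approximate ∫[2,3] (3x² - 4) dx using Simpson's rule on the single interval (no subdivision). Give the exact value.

15

S = (b−a)/6 · [f(2) + 4f(2.5) + f(3)] = 0.166667·[8 + 4·14.75 + 23] = 15.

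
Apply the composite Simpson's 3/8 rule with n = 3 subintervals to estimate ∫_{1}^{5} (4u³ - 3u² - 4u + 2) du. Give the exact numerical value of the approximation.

460

h = (5 − 1)/3 = 1.333333.
Nodes u₀,…,u₃ = 1, 2.333333, 3.666667, 5.
f(u) = 4u³ - 3u² - 4u + 2: f₀=-1, f₁=27.148148, f₂=144.185185, f₃=407.
(3h/8)·[f₀ + 3f₁ + 3f₂ + f₃] = 0.5·(920) = 460.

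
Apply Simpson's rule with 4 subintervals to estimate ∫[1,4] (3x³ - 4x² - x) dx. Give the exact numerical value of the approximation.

h = (4 − 1)/4 = 0.75.
Nodes x₀,…,x₄ = 1, 1.75, 2.5, 3.25, 4.
f(x) = 3x³ - 4x² - x: f₀=-2, f₁=2.078125, f₂=19.375, f₃=57.484375, f₄=124.
(h/3)·[f₀ + 4f₁ + 2f₂ + 4f₃ + f₄] = 0.25·(399) = 99.75.

99.75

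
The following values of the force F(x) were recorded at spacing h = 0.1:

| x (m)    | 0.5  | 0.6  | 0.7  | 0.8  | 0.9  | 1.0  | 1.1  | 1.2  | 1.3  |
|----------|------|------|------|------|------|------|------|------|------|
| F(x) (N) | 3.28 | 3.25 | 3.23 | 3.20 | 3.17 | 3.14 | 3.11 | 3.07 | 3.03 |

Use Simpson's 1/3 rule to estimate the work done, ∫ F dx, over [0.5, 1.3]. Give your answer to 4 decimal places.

2.5323

h = 0.1, n = 8.
(h/3)·[y₀ + 4y₁ + 2y₂ + 4y₃ + 2y₄ + 4y₅ + 2y₆ + 4y₇ + y₈] = 0.033333·(75.97) = 2.5323.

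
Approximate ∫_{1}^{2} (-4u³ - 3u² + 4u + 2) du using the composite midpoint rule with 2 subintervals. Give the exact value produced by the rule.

h = (2 − 1)/2 = 0.5.
Midpoints m₁,…,m₂ = 1.25, 1.75.
f(m₁)=-5.5, f(m₂)=-21.625.
h·[f(m₁) + f(m₂)] = 0.5·(-27.125) = -13.5625.

-13.5625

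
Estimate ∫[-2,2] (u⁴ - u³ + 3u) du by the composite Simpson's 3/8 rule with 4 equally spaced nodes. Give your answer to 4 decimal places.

16.5926

h = (2 − (-2))/3 = 1.333333.
Nodes u₀,…,u₃ = -2, -0.666667, 0.666667, 2.
f(u) = u⁴ - u³ + 3u: f₀=18, f₁=-1.506173, f₂=1.901235, f₃=14.
(3h/8)·[f₀ + 3f₁ + 3f₂ + f₃] = 0.5·(33.185185) = 16.5926.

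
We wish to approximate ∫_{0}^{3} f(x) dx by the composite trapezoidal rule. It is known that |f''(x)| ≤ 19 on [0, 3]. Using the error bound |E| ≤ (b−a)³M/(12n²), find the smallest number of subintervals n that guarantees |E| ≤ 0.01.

66

Need 513/(12n²) ≤ 0.01.
n² ≥ 513/(12·0.01) = 4275 ⇒ n ≥ 65.3835, so the smallest n is 66.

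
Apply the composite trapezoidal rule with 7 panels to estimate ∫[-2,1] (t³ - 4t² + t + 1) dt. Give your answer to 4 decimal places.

-14.7551

h = (1 − (-2))/7 = 0.428571.
Nodes t₀,…,t₇ = -2, -1.571429, -1.142857, -0.714286, -0.285714, 0.142857, 0.571429, 1.
f(t) = t³ - 4t² + t + 1: f₀=-25, f₁=-14.329446, f₂=-6.860058, f₃=-2.119534, f₄=0.364431, f₅=1.064140, f₆=0.451895, f₇=-1.
(h/2)·[f₀ + 2f₁ + 2f₂ + 2f₃ + 2f₄ + 2f₅ + 2f₆ + f₇] = 0.214286·(-68.857143) = -14.7551.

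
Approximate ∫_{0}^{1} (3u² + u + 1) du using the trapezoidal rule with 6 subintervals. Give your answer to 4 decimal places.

h = (1 − 0)/6 = 0.166667.
Nodes u₀,…,u₆ = 0, 0.166667, 0.333333, 0.5, 0.666667, 0.833333, 1.
f(u) = 3u² + u + 1: f₀=1, f₁=1.25, f₂=1.666667, f₃=2.25, f₄=3, f₅=3.916667, f₆=5.
(h/2)·[f₀ + 2f₁ + 2f₂ + 2f₃ + 2f₄ + 2f₅ + f₆] = 0.083333·(30.166667) = 2.5139.

2.5139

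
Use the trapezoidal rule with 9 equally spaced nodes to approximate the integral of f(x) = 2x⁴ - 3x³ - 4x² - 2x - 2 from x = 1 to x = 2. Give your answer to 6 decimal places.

h = (2 − 1)/8 = 0.125.
Nodes x₀,…,x₈ = 1, 1.125, 1.25, 1.375, 1.5, 1.625, 1.75, 1.875, 2.
f(x) = 2x⁴ - 3x³ - 4x² - 2x - 2: f₀=-9, f₁=-10.38037109375, f₂=-11.7265625, f₃=-12.96240234375, f₄=-14, f₅=-14.73974609375, f₆=-15.0703125, f₇=-14.86865234375, f₈=-14.
(h/2)·[f₀ + 2f₁ + 2f₂ + 2f₃ + 2f₄ + 2f₅ + 2f₆ + 2f₇ + f₈] = 0.0625·(-210.49609375) = -13.156006.

-13.156006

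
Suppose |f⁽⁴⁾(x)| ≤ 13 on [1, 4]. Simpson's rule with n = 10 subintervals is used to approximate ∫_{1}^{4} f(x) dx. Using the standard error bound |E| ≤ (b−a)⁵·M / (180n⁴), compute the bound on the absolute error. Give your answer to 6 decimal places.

|E| ≤ (3)⁵·13 / (180·10⁴) = 3159/1800000 = 0.001755.

0.001755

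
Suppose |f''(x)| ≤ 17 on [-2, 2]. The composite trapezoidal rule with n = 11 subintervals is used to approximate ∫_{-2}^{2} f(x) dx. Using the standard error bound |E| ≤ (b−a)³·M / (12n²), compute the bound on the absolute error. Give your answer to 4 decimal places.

0.7493

|E| ≤ (4)³·17 / (12·11²) = 1088/1452 = 0.7493.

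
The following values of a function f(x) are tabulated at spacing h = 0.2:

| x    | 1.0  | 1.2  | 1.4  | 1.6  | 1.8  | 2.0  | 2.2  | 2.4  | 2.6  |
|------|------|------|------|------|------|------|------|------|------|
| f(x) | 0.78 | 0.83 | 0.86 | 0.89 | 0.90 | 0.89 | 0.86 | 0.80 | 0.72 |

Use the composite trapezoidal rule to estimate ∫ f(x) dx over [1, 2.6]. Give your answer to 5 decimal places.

h = 0.2, n = 8.
(h/2)·[y₀ + 2y₁ + 2y₂ + 2y₃ + 2y₄ + 2y₅ + 2y₆ + 2y₇ + y₈] = 0.1·(13.56) = 1.35600.

1.35600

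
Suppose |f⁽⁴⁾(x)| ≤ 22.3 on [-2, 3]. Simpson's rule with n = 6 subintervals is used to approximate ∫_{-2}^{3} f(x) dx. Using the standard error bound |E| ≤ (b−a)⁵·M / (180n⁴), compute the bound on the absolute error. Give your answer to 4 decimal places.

|E| ≤ (5)⁵·22.3 / (180·6⁴) = 69687.5/233280 = 0.2987.

0.2987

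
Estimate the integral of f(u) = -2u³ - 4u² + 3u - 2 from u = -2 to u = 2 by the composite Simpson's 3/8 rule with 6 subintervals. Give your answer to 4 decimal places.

h = (2 − (-2))/6 = 0.666667.
Nodes u₀,…,u₆ = -2, -1.333333, -0.666667, 0, 0.666667, 1.333333, 2.
f(u) = -2u³ - 4u² + 3u - 2: f₀=-8, f₁=-8.370370, f₂=-5.185185, f₃=-2, f₄=-2.370370, f₅=-9.851852, f₆=-28.
(3h/8)·[f₀ + 3f₁ + 3f₂ + 2f₃ + 3f₄ + 3f₅ + f₆] = 0.25·(-117.333333) = -29.3333.

-29.3333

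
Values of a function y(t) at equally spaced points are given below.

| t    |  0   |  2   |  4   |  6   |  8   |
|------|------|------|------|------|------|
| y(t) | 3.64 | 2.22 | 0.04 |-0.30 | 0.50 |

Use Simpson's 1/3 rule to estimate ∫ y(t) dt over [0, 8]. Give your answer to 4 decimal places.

7.9333

h = 2, n = 4.
(h/3)·[y₀ + 4y₁ + 2y₂ + 4y₃ + y₄] = 0.666667·(11.90) = 7.9333.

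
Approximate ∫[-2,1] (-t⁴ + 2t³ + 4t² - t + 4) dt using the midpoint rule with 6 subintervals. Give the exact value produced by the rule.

h = (1 − (-2))/6 = 0.5.
Midpoints m₁,…,m₆ = -1.75, -1.25, -0.75, -0.25, 0.25, 0.75.
f(m₁)=-2.09765625, f(m₂)=5.15234375, f(m₃)=5.83984375, f(m₄)=4.46484375, f(m₅)=4.02734375, f(m₆)=6.02734375.
h·[f(m₁) + f(m₂) + f(m₃) + f(m₄) + f(m₅) + f(m₆)] = 0.5·(23.4140625) = 11.70703125.

11.70703125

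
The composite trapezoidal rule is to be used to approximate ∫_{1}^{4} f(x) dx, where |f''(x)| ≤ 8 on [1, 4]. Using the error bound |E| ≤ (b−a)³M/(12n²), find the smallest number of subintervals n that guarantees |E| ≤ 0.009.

45

Need 216/(12n²) ≤ 0.009.
n² ≥ 216/(12·0.009) = 2000 ⇒ n ≥ 44.7214, so the smallest n is 45.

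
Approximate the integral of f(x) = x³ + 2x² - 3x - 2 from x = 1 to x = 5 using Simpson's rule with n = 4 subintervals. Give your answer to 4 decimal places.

h = (5 − 1)/4 = 1.
Nodes x₀,…,x₄ = 1, 2, 3, 4, 5.
f(x) = x³ + 2x² - 3x - 2: f₀=-2, f₁=8, f₂=34, f₃=82, f₄=158.
(h/3)·[f₀ + 4f₁ + 2f₂ + 4f₃ + f₄] = 0.333333·(584) = 194.6667.

194.6667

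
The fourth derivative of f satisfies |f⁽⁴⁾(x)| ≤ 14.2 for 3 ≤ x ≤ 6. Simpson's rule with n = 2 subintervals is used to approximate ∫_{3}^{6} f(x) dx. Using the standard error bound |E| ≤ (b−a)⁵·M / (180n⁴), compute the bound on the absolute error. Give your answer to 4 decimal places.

1.1981

|E| ≤ (3)⁵·14.2 / (180·2⁴) = 3450.6/2880 = 1.1981.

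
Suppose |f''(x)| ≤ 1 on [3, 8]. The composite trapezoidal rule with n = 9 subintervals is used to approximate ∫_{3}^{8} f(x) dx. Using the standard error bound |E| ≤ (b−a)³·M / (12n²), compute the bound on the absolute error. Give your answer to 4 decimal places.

|E| ≤ (5)³·1 / (12·9²) = 125/972 = 0.1286.

0.1286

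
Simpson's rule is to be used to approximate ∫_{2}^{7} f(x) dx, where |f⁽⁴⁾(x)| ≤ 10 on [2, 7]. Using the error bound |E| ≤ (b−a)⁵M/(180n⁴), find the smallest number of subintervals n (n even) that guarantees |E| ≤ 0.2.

Need 31250/(180n⁴) ≤ 0.2.
n⁴ ≥ 31250/(180·0.2) = 868.056 ⇒ n ≥ 5.4280, so the smallest even n is 6. (n must be even for Simpson's rule.)

6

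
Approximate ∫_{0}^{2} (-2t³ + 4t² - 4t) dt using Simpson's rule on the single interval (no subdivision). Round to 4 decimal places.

S = (b−a)/6 · [f(0) + 4f(1) + f(2)] = 0.333333·[0 + 4·(-2) + (-8)] = -5.3333.

-5.3333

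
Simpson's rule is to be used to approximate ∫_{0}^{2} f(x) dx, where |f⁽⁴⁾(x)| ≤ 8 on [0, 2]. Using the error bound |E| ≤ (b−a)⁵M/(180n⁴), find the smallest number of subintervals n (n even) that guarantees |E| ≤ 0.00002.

Need 256/(180n⁴) ≤ 0.00002.
n⁴ ≥ 256/(180·0.00002) = 71111.1 ⇒ n ≥ 16.3299, so the smallest even n is 18. (n must be even for Simpson's rule.)

18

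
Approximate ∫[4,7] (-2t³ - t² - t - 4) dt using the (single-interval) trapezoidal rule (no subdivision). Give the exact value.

T = (b−a)/2 · [f(4) + f(7)] = 1.5·[(-152) + (-746)] = -1347.

-1347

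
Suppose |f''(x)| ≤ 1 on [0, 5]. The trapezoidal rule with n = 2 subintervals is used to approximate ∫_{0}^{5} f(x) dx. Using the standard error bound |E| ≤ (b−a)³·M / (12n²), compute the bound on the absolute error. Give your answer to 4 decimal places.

2.6042

|E| ≤ (5)³·1 / (12·2²) = 125/48 = 2.6042.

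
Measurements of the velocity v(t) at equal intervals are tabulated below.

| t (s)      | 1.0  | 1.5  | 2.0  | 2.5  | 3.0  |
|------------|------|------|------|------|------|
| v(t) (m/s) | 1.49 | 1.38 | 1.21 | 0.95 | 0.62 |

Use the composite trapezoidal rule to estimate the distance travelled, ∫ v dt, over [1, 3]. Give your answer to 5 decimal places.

2.29750

h = 0.5, n = 4.
(h/2)·[y₀ + 2y₁ + 2y₂ + 2y₃ + y₄] = 0.25·(9.19) = 2.29750.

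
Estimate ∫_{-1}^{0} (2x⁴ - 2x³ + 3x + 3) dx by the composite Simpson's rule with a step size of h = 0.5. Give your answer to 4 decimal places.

h = (0 − (-1))/2 = 0.5.
Nodes x₀,…,x₂ = -1, -0.5, 0.
f(x) = 2x⁴ - 2x³ + 3x + 3: f₀=4, f₁=1.875, f₂=3.
(h/3)·[f₀ + 4f₁ + f₂] = 0.166667·(14.5) = 2.4167.

2.4167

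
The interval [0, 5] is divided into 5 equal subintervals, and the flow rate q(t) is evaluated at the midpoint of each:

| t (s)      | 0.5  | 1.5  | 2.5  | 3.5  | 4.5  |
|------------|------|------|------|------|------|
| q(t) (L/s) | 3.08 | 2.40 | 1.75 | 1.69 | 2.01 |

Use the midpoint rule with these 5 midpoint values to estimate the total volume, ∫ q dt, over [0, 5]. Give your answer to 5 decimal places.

h = 1, n = 5.
h·[y(m₁) + y(m₂) + y(m₃) + y(m₄) + y(m₅)] = 1·(10.93) = 10.93000.

10.93000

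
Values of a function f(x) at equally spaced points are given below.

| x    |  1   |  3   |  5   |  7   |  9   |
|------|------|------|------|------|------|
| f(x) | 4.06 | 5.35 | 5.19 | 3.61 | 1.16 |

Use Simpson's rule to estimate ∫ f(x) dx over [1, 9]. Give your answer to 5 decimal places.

h = 2, n = 4.
(h/3)·[y₀ + 4y₁ + 2y₂ + 4y₃ + y₄] = 0.666667·(51.44) = 34.29333.

34.29333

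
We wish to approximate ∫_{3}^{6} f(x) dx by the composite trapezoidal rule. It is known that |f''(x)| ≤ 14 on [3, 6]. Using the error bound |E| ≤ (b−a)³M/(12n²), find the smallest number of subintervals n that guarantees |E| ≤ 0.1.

18

Need 378/(12n²) ≤ 0.1.
n² ≥ 378/(12·0.1) = 315 ⇒ n ≥ 17.7482, so the smallest n is 18.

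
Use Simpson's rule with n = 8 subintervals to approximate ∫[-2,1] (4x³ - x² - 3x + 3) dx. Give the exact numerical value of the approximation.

h = (1 − (-2))/8 = 0.375.
Nodes x₀,…,x₈ = -2, -1.625, -1.25, -0.875, -0.5, -0.125, 0.25, 0.625, 1.
f(x) = 4x³ - x² - 3x + 3: f₀=-27, f₁=-11.9296875, f₂=-2.625, f₃=2.1796875, f₄=3.75, f₅=3.3515625, f₆=2.25, f₇=1.7109375, f₈=3.
(h/3)·[f₀ + 4f₁ + 2f₂ + 4f₃ + 2f₄ + 4f₅ + 2f₆ + 4f₇ + f₈] = 0.125·(-36) = -4.5.

-4.5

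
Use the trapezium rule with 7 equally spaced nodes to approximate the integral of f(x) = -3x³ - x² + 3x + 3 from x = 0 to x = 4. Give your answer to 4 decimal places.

h = (4 − 0)/6 = 0.666667.
Nodes x₀,…,x₆ = 0, 0.666667, 1.333333, 2, 2.666667, 3.333333, 4.
f(x) = -3x³ - x² + 3x + 3: f₀=3, f₁=3.666667, f₂=-1.888889, f₃=-19, f₄=-53, f₅=-109.222222, f₆=-193.
(h/2)·[f₀ + 2f₁ + 2f₂ + 2f₃ + 2f₄ + 2f₅ + f₆] = 0.333333·(-548.888889) = -182.9630.

-182.9630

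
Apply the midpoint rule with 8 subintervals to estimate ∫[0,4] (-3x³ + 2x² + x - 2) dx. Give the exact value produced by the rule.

h = (4 − 0)/8 = 0.5.
Midpoints m₁,…,m₈ = 0.25, 0.75, 1.25, 1.75, 2.25, 2.75, 3.25, 3.75.
f(m₁)=-1.671875, f(m₂)=-1.390625, f(m₃)=-3.484375, f(m₄)=-10.203125, f(m₅)=-23.796875, f(m₆)=-46.515625, f(m₇)=-80.609375, f(m₈)=-128.328125.
h·[f(m₁) + f(m₂) + f(m₃) + f(m₄) + f(m₅) + f(m₆) + f(m₇) + f(m₈)] = 0.5·(-296) = -148.

-148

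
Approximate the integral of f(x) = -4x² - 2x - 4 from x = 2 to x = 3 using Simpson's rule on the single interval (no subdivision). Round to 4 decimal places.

S = (b−a)/6 · [f(2) + 4f(2.5) + f(3)] = 0.166667·[(-24) + 4·(-34) + (-46)] = -34.3333.

-34.3333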